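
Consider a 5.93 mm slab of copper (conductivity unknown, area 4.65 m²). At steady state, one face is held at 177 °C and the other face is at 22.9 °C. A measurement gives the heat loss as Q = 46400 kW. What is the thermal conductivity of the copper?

ΣR = ΔT/Q = |177 − 22.9|/4.64×10^7 = 3.321×10^-6 K/W
L/(kA) = 3.321×10^-6 ⇒ k = 0.00593/(3.321×10^-6·4.65) = 384 W/m·K

k = 384 W/m·K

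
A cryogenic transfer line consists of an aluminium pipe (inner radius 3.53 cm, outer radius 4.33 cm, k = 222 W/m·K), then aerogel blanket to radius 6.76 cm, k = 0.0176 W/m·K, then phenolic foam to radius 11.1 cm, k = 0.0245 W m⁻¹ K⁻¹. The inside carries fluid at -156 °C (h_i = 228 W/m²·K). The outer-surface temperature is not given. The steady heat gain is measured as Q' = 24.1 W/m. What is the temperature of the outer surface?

T_out = 19.2 °C

Series resistances:
  R'_conv,in = 1/(2πr h) = 1/(2π·0.0353·228) = 0.01977 m·K/W
  R'_aluminium = ln(0.0433/0.0353)/(2πk) = 0.2043/(2π·222) = 1.464×10^-4 m·K/W
  R'_aerogel blanket = ln(0.0676/0.0433)/(2πk) = 0.4455/(2π·0.0176) = 4.028 m·K/W
  R'_phenolic foam = ln(0.111/0.0676)/(2πk) = 0.4959/(2π·0.0245) = 3.222 m·K/W
ΣR = 7.270 m·K/W
ΔT = Q'·ΣR = 24.1 × 7.270 = 175.2 K
Heat flows inward, so T_out = T_in + ΔT = -156 + 175.2 = 19.2 °C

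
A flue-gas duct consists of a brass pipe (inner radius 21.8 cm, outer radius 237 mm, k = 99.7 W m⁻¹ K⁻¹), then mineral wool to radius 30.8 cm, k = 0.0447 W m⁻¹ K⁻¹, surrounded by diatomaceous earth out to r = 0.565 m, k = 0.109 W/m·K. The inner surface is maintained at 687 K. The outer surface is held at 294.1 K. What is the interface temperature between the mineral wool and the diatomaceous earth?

Treat each layer as a resistance in series:
  R'_brass = ln(0.237/0.218)/(2πk) = 0.08357/(2π·99.7) = 1.334×10^-4 m·K/W
  R'_mineral wool = ln(0.308/0.237)/(2πk) = 0.2620/(2π·0.0447) = 0.9330 m·K/W
  R'_diatomaceous earth = ln(0.565/0.308)/(2πk) = 0.6067/(2π·0.109) = 0.8859 m·K/W
ΣR = 1.334×10^-4 + 0.9330 + 0.8859 = 1.819 m·K/W
Q' = ΔT/ΣR = (687 K − 294.1 K)/1.819 = 216.0 W/m
From the inner boundary to the mineral wool/diatomaceous earth interface, ΣR_partial = 0.9331 m·K/W.
T_interface = T_in − Q'·ΣR_partial = 687 K − (216.0)(0.9331) = 485 K

T = 485 K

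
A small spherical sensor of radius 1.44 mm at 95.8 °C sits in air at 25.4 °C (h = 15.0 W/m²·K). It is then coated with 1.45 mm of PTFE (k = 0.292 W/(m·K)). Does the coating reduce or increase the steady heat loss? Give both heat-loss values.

increases: 0.0275 → 0.0964 W

Critical radius for a sphere: r_cr = 2k/h = 0.0389 m = 3.89 cm.
Outer radius after coating: r₂ = 0.00144 + 0.00145 = 0.00289 m.
Since r₁ < r_cr and r₂ ≤ r_cr, the coating moves toward the maximum at r_cr — heat loss rises.
Bare: R = 1/(4πr₁²h) = 2558 K/W; Q = 70.4/2558 = 0.0275 W.
Coated: R = R_cond + R_conv = 730.1 K/W; Q = 70.4/730.1 = 0.0964 W.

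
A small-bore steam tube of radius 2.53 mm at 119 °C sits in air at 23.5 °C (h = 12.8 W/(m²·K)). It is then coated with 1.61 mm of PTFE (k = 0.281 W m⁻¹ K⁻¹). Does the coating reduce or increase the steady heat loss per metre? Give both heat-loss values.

Critical radius for a cylinder: r_cr = k/h = 0.0220 m = 2.20 cm.
Outer radius after coating: r₂ = 0.00253 + 0.00161 = 0.00414 m.
Since r₁ < r_cr and r₂ ≤ r_cr, the coating moves toward the maximum at r_cr — heat loss rises.
Bare: R = 1/(2πr₁h) = 4.915 m·K/W; Q = 95.5/4.915 = 19.4 W/m.
Coated: R = R_cond + R_conv = 3.282 m·K/W; Q = 95.5/3.282 = 29.1 W/m.

increases: 19.4 → 29.1 W/m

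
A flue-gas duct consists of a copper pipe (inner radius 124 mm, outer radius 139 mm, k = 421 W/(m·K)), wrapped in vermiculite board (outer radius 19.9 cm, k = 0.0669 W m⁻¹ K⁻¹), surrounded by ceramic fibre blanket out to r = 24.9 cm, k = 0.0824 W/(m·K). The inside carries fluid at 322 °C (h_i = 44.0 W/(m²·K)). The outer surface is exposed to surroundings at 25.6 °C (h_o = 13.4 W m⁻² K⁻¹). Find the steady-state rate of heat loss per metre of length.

Resistance network (inner→outer):
  R'_conv,in = 1/(2πr h) = 1/(2π·0.124·44.0) = 0.02917 m·K/W
  R'_copper = ln(0.139/0.124)/(2πk) = 0.1142/(2π·421) = 4.317×10^-5 m·K/W
  R'_vermiculite board = ln(0.199/0.139)/(2πk) = 0.3588/(2π·0.0669) = 0.8537 m·K/W
  R'_ceramic fibre blanket = ln(0.249/0.199)/(2πk) = 0.2241/(2π·0.0824) = 0.4329 m·K/W
  R'_conv,out = 1/(2πr h) = 1/(2π·0.249·13.4) = 0.04770 m·K/W
ΣR = 0.02917 + 4.317×10^-5 + 0.8537 + 0.4329 + 0.04770 = 1.364 m·K/W
Q' = ΔT/ΣR = (322 °C − 25.6 °C)/1.364 = 217 W/m

Q' = 217 W/m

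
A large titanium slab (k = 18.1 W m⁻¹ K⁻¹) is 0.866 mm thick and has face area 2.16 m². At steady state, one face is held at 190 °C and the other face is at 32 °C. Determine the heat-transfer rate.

Q = kA·ΔT/L = 18.1 × 2.16 × |190 °C − 32 °C| / 8.66×10^-4 = 7.13×10^6 W

Q = 7.13×10^6 W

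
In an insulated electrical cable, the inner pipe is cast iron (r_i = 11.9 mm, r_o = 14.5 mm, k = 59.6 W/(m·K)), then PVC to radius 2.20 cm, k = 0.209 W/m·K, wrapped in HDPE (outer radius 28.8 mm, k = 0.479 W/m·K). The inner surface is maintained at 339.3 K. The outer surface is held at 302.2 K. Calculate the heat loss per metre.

Treat each layer as a resistance in series:
  R'_cast iron = ln(0.0145/0.0119)/(2πk) = 0.1976/(2π·59.6) = 5.277×10^-4 m·K/W
  R'_PVC = ln(0.0220/0.0145)/(2πk) = 0.4169/(2π·0.209) = 0.3175 m·K/W
  R'_HDPE = ln(0.0288/0.0220)/(2πk) = 0.2693/(2π·0.479) = 0.08949 m·K/W
ΣR = 5.277×10^-4 + 0.3175 + 0.08949 = 0.4075 m·K/W
Q' = ΔT/ΣR = (339.3 K − 302.2 K)/0.4075 = 91.0 W/m

Q' = 91.0 W/m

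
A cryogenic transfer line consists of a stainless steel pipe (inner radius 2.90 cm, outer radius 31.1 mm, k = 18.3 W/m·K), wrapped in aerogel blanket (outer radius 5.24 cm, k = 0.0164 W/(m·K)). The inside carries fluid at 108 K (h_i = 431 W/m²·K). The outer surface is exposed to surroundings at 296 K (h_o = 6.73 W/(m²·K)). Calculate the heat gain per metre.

Q' = 34.0 W/m

Treat each layer as a resistance in series:
  R'_conv,in = 1/(2πr h) = 1/(2π·0.0290·431) = 0.01273 m·K/W
  R'_stainless steel = ln(0.0311/0.0290)/(2πk) = 0.06991/(2π·18.3) = 6.080×10^-4 m·K/W
  R'_aerogel blanket = ln(0.0524/0.0311)/(2πk) = 0.5217/(2π·0.0164) = 5.063 m·K/W
  R'_conv,out = 1/(2πr h) = 1/(2π·0.0524·6.73) = 0.4513 m·K/W
ΣR = 0.01273 + 6.080×10^-4 + 5.063 + 0.4513 = 5.528 m·K/W
Q' = ΔT/ΣR = (108 K − 296 K)/5.528 = -34.0 W/m
(Negative Q' ⇒ heat flows inward; heat gain = 34.0 W/m.)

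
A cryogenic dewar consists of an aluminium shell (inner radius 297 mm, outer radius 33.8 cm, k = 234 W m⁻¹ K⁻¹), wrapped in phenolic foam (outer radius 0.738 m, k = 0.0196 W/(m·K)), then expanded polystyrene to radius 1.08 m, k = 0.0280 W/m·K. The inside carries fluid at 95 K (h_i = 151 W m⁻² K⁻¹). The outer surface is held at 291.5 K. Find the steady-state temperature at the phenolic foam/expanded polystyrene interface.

T = 260.5 K

Treat each layer as a resistance in series:
  R_conv,in = 1/(4πr²h) = 1/(4π·0.297²·151) = 0.005974 K/W
  R_aluminium = (1/0.297 − 1/0.338)/(4πk) = 0.4084/(4π·234) = 1.389×10^-4 K/W
  R_phenolic foam = (1/0.338 − 1/0.738)/(4πk) = 1.604/(4π·0.0196) = 6.511 K/W
  R_expanded polystyrene = (1/0.738 − 1/1.08)/(4πk) = 0.4291/(4π·0.0280) = 1.219 K/W
ΣR = 0.005974 + 1.389×10^-4 + 6.511 + 1.219 = 7.736 K/W
Q = ΔT/ΣR = (95 K − 291.5 K)/7.736 = -25.40 W
From the inner boundary to the phenolic foam/expanded polystyrene interface, ΣR_partial = 6.517 K/W.
T_interface = T_in − Q·ΣR_partial = 95 K − (-25.40)(6.517) = 260.5 K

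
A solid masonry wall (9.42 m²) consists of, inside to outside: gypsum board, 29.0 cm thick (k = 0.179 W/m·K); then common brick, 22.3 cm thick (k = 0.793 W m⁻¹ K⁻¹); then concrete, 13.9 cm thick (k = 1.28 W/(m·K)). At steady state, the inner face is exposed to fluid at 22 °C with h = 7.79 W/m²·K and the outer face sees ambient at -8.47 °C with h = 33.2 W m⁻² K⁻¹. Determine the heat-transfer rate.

Treat each layer as a resistance in series:
  R_conv,in = 1/(hA) = 1/(7.79·9.42) = 0.01363 K/W
  R_gypsum board = L/(kA) = 0.290/(0.179·9.42) = 0.1720 K/W
  R_common brick = L/(kA) = 0.223/(0.793·9.42) = 0.02985 K/W
  R_concrete = L/(kA) = 0.139/(1.28·9.42) = 0.01153 K/W
  R_conv,out = 1/(hA) = 1/(33.2·9.42) = 0.003198 K/W
ΣR = 0.01363 + 0.1720 + 0.02985 + 0.01153 + 0.003198 = 0.2302 K/W
Q = ΔT/ΣR = (22 °C − -8.47 °C)/0.2302 = 132 W

Q = 132 W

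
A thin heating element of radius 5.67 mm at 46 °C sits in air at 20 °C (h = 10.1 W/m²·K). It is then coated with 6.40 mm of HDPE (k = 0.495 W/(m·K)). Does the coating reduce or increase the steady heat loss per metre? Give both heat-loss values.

Critical radius for a cylinder: r_cr = k/h = 0.0490 m = 4.90 cm.
Outer radius after coating: r₂ = 0.00567 + 0.00640 = 0.01207 m.
Since r₁ < r_cr and r₂ ≤ r_cr, the coating moves toward the maximum at r_cr — heat loss rises.
Bare: R = 1/(2πr₁h) = 2.779 m·K/W; Q = 26/2.779 = 9.36 W/m.
Coated: R = R_cond + R_conv = 1.548 m·K/W; Q = 26/1.548 = 16.8 W/m.

increases: 9.36 → 16.8 W/m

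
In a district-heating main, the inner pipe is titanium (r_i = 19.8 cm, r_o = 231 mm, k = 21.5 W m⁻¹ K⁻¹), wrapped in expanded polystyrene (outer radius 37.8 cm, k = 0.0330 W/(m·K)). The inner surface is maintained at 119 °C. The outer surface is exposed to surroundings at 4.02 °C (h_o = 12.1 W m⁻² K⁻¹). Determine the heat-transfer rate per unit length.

Q' = 47.7 W/m

Treat each layer as a resistance in series:
  R'_titanium = ln(0.231/0.198)/(2πk) = 0.1542/(2π·21.5) = 0.001141 m·K/W
  R'_expanded polystyrene = ln(0.378/0.231)/(2πk) = 0.4925/(2π·0.0330) = 2.375 m·K/W
  R'_conv,out = 1/(2πr h) = 1/(2π·0.378·12.1) = 0.03480 m·K/W
ΣR = 0.001141 + 2.375 + 0.03480 = 2.411 m·K/W
Q' = ΔT/ΣR = (119 °C − 4.02 °C)/2.411 = 47.7 W/m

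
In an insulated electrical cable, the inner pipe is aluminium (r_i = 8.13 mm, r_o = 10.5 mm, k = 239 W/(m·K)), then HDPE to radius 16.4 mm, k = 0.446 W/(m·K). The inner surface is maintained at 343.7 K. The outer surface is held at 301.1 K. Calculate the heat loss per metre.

Series thermal resistances, inner to outer:
  R'_aluminium = ln(0.0105/0.00813)/(2πk) = 0.2558/(2π·239) = 1.704×10^-4 m·K/W
  R'_HDPE = ln(0.0164/0.0105)/(2πk) = 0.4459/(2π·0.446) = 0.1591 m·K/W
ΣR = 1.704×10^-4 + 0.1591 = 0.1593 m·K/W
Q' = ΔT/ΣR = (343.7 K − 301.1 K)/0.1593 = 267 W/m

Q' = 267 W/m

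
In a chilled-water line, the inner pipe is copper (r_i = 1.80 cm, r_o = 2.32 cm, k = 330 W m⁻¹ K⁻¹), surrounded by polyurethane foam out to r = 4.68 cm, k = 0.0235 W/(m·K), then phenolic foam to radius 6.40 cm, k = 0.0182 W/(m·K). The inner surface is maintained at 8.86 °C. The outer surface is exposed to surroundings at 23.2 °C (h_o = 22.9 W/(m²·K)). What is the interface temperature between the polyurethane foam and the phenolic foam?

Treat each layer as a resistance in series:
  R'_copper = ln(0.0232/0.0180)/(2πk) = 0.2538/(2π·330) = 1.224×10^-4 m·K/W
  R'_polyurethane foam = ln(0.0468/0.0232)/(2πk) = 0.7017/(2π·0.0235) = 4.753 m·K/W
  R'_phenolic foam = ln(0.0640/0.0468)/(2πk) = 0.3130/(2π·0.0182) = 2.737 m·K/W
  R'_conv,out = 1/(2πr h) = 1/(2π·0.0640·22.9) = 0.1086 m·K/W
ΣR = 1.224×10^-4 + 4.753 + 2.737 + 0.1086 = 7.599 m·K/W
Q' = ΔT/ΣR = (8.86 °C − 23.2 °C)/7.599 = -1.887 W/m
From the inner boundary to the polyurethane foam/phenolic foam interface, ΣR_partial = 4.753 m·K/W.
T_interface = T_in − Q'·ΣR_partial = 8.86 °C − (-1.887)(4.753) = 17.8 °C

T = 17.8 °C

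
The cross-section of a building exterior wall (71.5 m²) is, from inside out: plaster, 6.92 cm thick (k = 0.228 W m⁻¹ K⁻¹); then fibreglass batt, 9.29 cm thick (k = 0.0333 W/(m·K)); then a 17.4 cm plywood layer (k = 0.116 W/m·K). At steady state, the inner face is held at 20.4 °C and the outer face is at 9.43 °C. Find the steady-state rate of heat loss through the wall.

Series thermal resistances, inner to outer:
  R_plaster = L/(kA) = 0.0692/(0.228·71.5) = 0.004245 K/W
  R_fibreglass batt = L/(kA) = 0.0929/(0.0333·71.5) = 0.03902 K/W
  R_plywood = L/(kA) = 0.174/(0.116·71.5) = 0.02098 K/W
ΣR = 0.004245 + 0.03902 + 0.02098 = 0.06424 K/W
Q = ΔT/ΣR = (20.4 °C − 9.43 °C)/0.06424 = 171 W

Q = 171 W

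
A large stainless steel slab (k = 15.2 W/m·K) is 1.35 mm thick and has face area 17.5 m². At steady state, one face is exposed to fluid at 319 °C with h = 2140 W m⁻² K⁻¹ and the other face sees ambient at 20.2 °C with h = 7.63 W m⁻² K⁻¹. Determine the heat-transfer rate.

Resistance network (inner→outer):
  R_conv,in = 1/(hA) = 1/(2140·17.5) = 2.670×10^-5 K/W
  R_stainless steel = L/(kA) = 0.00135/(15.2·17.5) = 5.075×10^-6 K/W
  R_conv,out = 1/(hA) = 1/(7.63·17.5) = 0.007489 K/W
ΣR = 2.670×10^-5 + 5.075×10^-6 + 0.007489 = 0.007521 K/W
Q = ΔT/ΣR = (319 °C − 20.2 °C)/0.007521 = 39700 W

Q = 39700 W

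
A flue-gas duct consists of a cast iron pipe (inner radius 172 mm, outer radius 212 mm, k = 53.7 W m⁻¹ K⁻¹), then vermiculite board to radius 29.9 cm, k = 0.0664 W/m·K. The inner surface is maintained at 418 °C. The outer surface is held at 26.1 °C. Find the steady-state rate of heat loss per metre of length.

Q' = 475 W/m

Resistance network (inner→outer):
  R'_cast iron = ln(0.212/0.172)/(2πk) = 0.2091/(2π·53.7) = 6.197×10^-4 m·K/W
  R'_vermiculite board = ln(0.299/0.212)/(2πk) = 0.3439/(2π·0.0664) = 0.8242 m·K/W
ΣR = 6.197×10^-4 + 0.8242 = 0.8248 m·K/W
Q' = ΔT/ΣR = (418 °C − 26.1 °C)/0.8248 = 475 W/m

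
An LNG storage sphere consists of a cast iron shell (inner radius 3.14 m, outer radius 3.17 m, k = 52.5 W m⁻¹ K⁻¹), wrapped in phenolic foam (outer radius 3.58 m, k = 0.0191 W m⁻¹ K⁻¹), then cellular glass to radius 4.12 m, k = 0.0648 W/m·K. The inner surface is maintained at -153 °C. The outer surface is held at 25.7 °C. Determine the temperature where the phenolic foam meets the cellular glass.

T = -15.4 °C

Treat each layer as a resistance in series:
  R_cast iron = (1/3.14 − 1/3.17)/(4πk) = 0.003014/(4π·52.5) = 4.568×10^-6 K/W
  R_phenolic foam = (1/3.17 − 1/3.58)/(4πk) = 0.03613/(4π·0.0191) = 0.1505 K/W
  R_cellular glass = (1/3.58 − 1/4.12)/(4πk) = 0.03661/(4π·0.0648) = 0.04496 K/W
ΣR = 4.568×10^-6 + 0.1505 + 0.04496 = 0.1955 K/W
Q = ΔT/ΣR = (-153 °C − 25.7 °C)/0.1955 = -914.1 W
From the inner boundary to the phenolic foam/cellular glass interface, ΣR_partial = 0.1505 K/W.
T_interface = T_in − Q·ΣR_partial = -153 °C − (-914.1)(0.1505) = -15.4 °C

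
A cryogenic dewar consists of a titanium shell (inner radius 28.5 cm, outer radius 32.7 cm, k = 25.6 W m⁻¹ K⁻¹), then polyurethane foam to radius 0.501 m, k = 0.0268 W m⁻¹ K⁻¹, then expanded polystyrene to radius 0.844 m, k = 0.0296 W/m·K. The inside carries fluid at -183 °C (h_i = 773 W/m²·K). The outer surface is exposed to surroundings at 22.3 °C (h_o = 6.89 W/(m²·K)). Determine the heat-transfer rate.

Treat each layer as a resistance in series:
  R_conv,in = 1/(4πr²h) = 1/(4π·0.285²·773) = 0.001267 K/W
  R_titanium = (1/0.285 − 1/0.327)/(4πk) = 0.4507/(4π·25.6) = 0.001401 K/W
  R_polyurethane foam = (1/0.327 − 1/0.501)/(4πk) = 1.062/(4π·0.0268) = 3.154 K/W
  R_expanded polystyrene = (1/0.501 − 1/0.844)/(4πk) = 0.8112/(4π·0.0296) = 2.181 K/W
  R_conv,out = 1/(4πr²h) = 1/(4π·0.844²·6.89) = 0.01621 K/W
ΣR = 0.001267 + 0.001401 + 3.154 + 2.181 + 0.01621 = 5.354 K/W
Q = ΔT/ΣR = (-183 °C − 22.3 °C)/5.354 = -38.3 W
(Negative Q ⇒ heat flows inward; heat gain = 38.3 W.)

Q = 38.3 W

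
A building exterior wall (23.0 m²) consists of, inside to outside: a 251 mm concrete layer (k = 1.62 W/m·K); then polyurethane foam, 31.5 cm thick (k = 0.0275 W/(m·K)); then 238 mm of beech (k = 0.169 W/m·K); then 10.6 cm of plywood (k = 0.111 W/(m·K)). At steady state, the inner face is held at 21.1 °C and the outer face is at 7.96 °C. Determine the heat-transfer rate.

Resistance network (inner→outer):
  R_concrete = L/(kA) = 0.251/(1.62·23.0) = 0.006736 K/W
  R_polyurethane foam = L/(kA) = 0.315/(0.0275·23.0) = 0.4980 K/W
  R_beech = L/(kA) = 0.238/(0.169·23.0) = 0.06123 K/W
  R_plywood = L/(kA) = 0.106/(0.111·23.0) = 0.04152 K/W
ΣR = 0.006736 + 0.4980 + 0.06123 + 0.04152 = 0.6075 K/W
Q = ΔT/ΣR = (21.1 °C − 7.96 °C)/0.6075 = 21.6 W

Q = 21.6 W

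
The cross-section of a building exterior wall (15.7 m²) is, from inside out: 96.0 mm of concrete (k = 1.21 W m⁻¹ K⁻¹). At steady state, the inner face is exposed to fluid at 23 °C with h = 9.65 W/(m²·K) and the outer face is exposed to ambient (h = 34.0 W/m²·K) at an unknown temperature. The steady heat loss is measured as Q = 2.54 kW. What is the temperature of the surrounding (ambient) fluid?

T_out = -11.4 °C

Series resistances:
  R_conv,in = 1/(hA) = 1/(9.65·15.7) = 0.006600 K/W
  R_concrete = L/(kA) = 0.0960/(1.21·15.7) = 0.005053 K/W
  R_conv,out = 1/(hA) = 1/(34.0·15.7) = 0.001873 K/W
ΣR = 0.01353 K/W
ΔT = Q·ΣR = 2540 × 0.01353 = 34.37 K
Heat flows outward, so T_out = T_in − ΔT = 23 − 34.37 = -11.4 °C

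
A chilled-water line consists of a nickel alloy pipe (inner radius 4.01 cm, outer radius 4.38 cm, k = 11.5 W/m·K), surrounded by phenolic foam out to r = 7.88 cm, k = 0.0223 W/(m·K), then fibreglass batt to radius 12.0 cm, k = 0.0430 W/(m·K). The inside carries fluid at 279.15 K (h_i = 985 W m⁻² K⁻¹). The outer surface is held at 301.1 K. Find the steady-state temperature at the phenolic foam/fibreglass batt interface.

T = 295.2 K

Resistance network (inner→outer):
  R'_conv,in = 1/(2πr h) = 1/(2π·0.0401·985) = 0.004029 m·K/W
  R'_nickel alloy = ln(0.0438/0.0401)/(2πk) = 0.08826/(2π·11.5) = 0.001221 m·K/W
  R'_phenolic foam = ln(0.0788/0.0438)/(2πk) = 0.5873/(2π·0.0223) = 4.191 m·K/W
  R'_fibreglass batt = ln(0.120/0.0788)/(2πk) = 0.4206/(2π·0.0430) = 1.557 m·K/W
ΣR = 0.004029 + 0.001221 + 4.191 + 1.557 = 5.753 m·K/W
Q' = ΔT/ΣR = (279.15 K − 301.1 K)/5.753 = -3.815 W/m
From the inner boundary to the phenolic foam/fibreglass batt interface, ΣR_partial = 4.196 m·K/W.
T_interface = T_in − Q'·ΣR_partial = 279.15 K − (-3.815)(4.196) = 295.2 K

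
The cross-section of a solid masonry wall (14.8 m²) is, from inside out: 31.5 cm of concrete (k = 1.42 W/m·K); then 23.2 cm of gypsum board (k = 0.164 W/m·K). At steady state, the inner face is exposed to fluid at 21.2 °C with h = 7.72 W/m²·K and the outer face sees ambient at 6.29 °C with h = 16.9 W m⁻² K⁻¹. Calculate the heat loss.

Q = 121 W

Resistance network (inner→outer):
  R_conv,in = 1/(hA) = 1/(7.72·14.8) = 0.008752 K/W
  R_concrete = L/(kA) = 0.315/(1.42·14.8) = 0.01499 K/W
  R_gypsum board = L/(kA) = 0.232/(0.164·14.8) = 0.09558 K/W
  R_conv,out = 1/(hA) = 1/(16.9·14.8) = 0.003998 K/W
ΣR = 0.008752 + 0.01499 + 0.09558 + 0.003998 = 0.1233 K/W
Q = ΔT/ΣR = (21.2 °C − 6.29 °C)/0.1233 = 121 W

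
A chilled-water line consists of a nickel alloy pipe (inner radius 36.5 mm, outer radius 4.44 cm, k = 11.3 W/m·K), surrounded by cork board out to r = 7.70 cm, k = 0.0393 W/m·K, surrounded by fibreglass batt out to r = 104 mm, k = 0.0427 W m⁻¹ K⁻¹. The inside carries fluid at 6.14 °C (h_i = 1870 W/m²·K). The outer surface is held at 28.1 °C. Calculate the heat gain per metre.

Q' = 6.55 W/m

Series thermal resistances, inner to outer:
  R'_conv,in = 1/(2πr h) = 1/(2π·0.0365·1870) = 0.002332 m·K/W
  R'_nickel alloy = ln(0.0444/0.0365)/(2πk) = 0.1959/(2π·11.3) = 0.002760 m·K/W
  R'_cork board = ln(0.0770/0.0444)/(2πk) = 0.5506/(2π·0.0393) = 2.230 m·K/W
  R'_fibreglass batt = ln(0.104/0.0770)/(2πk) = 0.3006/(2π·0.0427) = 1.120 m·K/W
ΣR = 0.002332 + 0.002760 + 2.230 + 1.120 = 3.355 m·K/W
Q' = ΔT/ΣR = (6.14 °C − 28.1 °C)/3.355 = -6.55 W/m
(Negative Q' ⇒ heat flows inward; heat gain = 6.55 W/m.)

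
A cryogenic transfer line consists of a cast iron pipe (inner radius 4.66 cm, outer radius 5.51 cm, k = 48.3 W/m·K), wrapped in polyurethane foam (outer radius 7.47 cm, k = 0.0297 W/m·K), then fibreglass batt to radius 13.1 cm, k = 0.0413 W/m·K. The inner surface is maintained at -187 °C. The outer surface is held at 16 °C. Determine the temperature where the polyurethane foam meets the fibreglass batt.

T = -99.8 °C

Series thermal resistances, inner to outer:
  R'_cast iron = ln(0.0551/0.0466)/(2πk) = 0.1675/(2π·48.3) = 5.521×10^-4 m·K/W
  R'_polyurethane foam = ln(0.0747/0.0551)/(2πk) = 0.3043/(2π·0.0297) = 1.631 m·K/W
  R'_fibreglass batt = ln(0.131/0.0747)/(2πk) = 0.5617/(2π·0.0413) = 2.165 m·K/W
ΣR = 5.521×10^-4 + 1.631 + 2.165 = 3.797 m·K/W
Q' = ΔT/ΣR = (-187 °C − 16 °C)/3.797 = -53.46 W/m
From the inner boundary to the polyurethane foam/fibreglass batt interface, ΣR_partial = 1.632 m·K/W.
T_interface = T_in − Q'·ΣR_partial = -187 °C − (-53.46)(1.632) = -99.8 °C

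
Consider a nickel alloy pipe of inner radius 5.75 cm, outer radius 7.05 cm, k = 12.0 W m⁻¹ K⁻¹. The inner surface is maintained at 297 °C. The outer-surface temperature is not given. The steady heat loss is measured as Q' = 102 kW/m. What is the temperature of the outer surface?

T_out = 21.3 °C

Series resistances:
  R'_nickel alloy = ln(0.0705/0.0575)/(2πk) = 0.2038/(2π·12.0) = 0.002703 m·K/W
ΣR = 0.002703 m·K/W
ΔT = Q'·ΣR = 1.02×10^5 × 0.002703 = 275.7 K
Heat flows outward, so T_out = T_in − ΔT = 297 − 275.7 = 21.3 °C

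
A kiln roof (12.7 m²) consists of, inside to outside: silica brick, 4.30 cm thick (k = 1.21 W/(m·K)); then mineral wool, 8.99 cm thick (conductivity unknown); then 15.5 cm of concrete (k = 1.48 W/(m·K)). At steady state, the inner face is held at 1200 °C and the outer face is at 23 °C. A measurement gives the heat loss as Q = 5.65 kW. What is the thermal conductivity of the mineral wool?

k = 0.0359 W/m·K

ΣR = ΔT/Q = |1200 − 23|/5650 = 0.2083 K/W
Known resistances:
  R_silica brick = L/(kA) = 0.0430/(1.21·12.7) = 0.002798 K/W
  R_concrete = L/(kA) = 0.155/(1.48·12.7) = 0.008246 K/W
R_mineral wool = ΣR − ΣR_known = 0.2083 − 0.01104 = 0.1973 K/W
L/(kA) = 0.1973 ⇒ k = 0.0899/(0.1973·12.7) = 0.0359 W/m·K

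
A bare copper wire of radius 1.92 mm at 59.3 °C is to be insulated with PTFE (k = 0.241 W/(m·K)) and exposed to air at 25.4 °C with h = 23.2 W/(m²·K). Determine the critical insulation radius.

For a cylinder, r_cr = k_ins/h = 0.241/23.2 = 0.0104 m = 1.04 cm

r_cr = 1.04 cm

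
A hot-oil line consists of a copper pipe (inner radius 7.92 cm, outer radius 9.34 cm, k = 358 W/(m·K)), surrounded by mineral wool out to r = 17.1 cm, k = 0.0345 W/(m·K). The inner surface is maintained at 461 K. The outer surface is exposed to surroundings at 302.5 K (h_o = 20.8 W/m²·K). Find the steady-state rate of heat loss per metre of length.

Q' = 55.9 W/m

Resistance network (inner→outer):
  R'_copper = ln(0.0934/0.0792)/(2πk) = 0.1649/(2π·358) = 7.332×10^-5 m·K/W
  R'_mineral wool = ln(0.171/0.0934)/(2πk) = 0.6048/(2π·0.0345) = 2.790 m·K/W
  R'_conv,out = 1/(2πr h) = 1/(2π·0.171·20.8) = 0.04475 m·K/W
ΣR = 7.332×10^-5 + 2.790 + 0.04475 = 2.835 m·K/W
Q' = ΔT/ΣR = (461 K − 302.5 K)/2.835 = 55.9 W/m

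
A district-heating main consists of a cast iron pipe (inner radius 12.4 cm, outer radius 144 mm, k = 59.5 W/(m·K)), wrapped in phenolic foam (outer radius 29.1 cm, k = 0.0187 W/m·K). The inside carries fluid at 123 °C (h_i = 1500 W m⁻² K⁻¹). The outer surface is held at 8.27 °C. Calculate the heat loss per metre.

Series thermal resistances, inner to outer:
  R'_conv,in = 1/(2πr h) = 1/(2π·0.124·1500) = 8.557×10^-4 m·K/W
  R'_cast iron = ln(0.144/0.124)/(2πk) = 0.1495/(2π·59.5) = 4.000×10^-4 m·K/W
  R'_phenolic foam = ln(0.291/0.144)/(2πk) = 0.7035/(2π·0.0187) = 5.988 m·K/W
ΣR = 8.557×10^-4 + 4.000×10^-4 + 5.988 = 5.989 m·K/W
Q' = ΔT/ΣR = (123 °C − 8.27 °C)/5.989 = 19.2 W/m

Q' = 19.2 W/m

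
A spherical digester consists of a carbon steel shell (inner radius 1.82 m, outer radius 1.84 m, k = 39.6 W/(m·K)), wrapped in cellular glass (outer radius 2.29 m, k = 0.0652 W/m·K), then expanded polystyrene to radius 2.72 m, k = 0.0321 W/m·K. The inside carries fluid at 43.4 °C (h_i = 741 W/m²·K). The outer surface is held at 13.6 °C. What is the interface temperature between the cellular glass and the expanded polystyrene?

Series thermal resistances, inner to outer:
  R_conv,in = 1/(4πr²h) = 1/(4π·1.82²·741) = 3.242×10^-5 K/W
  R_carbon steel = (1/1.82 − 1/1.84)/(4πk) = 0.005972/(4π·39.6) = 1.200×10^-5 K/W
  R_cellular glass = (1/1.84 − 1/2.29)/(4πk) = 0.1068/(4π·0.0652) = 0.1303 K/W
  R_expanded polystyrene = (1/2.29 − 1/2.72)/(4πk) = 0.06903/(4π·0.0321) = 0.1711 K/W
ΣR = 3.242×10^-5 + 1.200×10^-5 + 0.1303 + 0.1711 = 0.3014 K/W
Q = ΔT/ΣR = (43.4 °C − 13.6 °C)/0.3014 = 98.87 W
From the inner boundary to the cellular glass/expanded polystyrene interface, ΣR_partial = 0.1303 K/W.
T_interface = T_in − Q·ΣR_partial = 43.4 °C − (98.87)(0.1303) = 30.5 °C

T = 30.5 °C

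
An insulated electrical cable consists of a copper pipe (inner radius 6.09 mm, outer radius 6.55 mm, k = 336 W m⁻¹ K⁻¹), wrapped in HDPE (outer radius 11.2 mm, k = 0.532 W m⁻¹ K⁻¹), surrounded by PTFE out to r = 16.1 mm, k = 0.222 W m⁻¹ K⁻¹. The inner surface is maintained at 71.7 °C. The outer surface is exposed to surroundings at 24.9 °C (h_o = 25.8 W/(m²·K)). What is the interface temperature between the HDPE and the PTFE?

Treat each layer as a resistance in series:
  R'_copper = ln(0.00655/0.00609)/(2πk) = 0.07282/(2π·336) = 3.449×10^-5 m·K/W
  R'_HDPE = ln(0.0112/0.00655)/(2πk) = 0.5364/(2π·0.532) = 0.1605 m·K/W
  R'_PTFE = ln(0.0161/0.0112)/(2πk) = 0.3629/(2π·0.222) = 0.2602 m·K/W
  R'_conv,out = 1/(2πr h) = 1/(2π·0.0161·25.8) = 0.3832 m·K/W
ΣR = 3.449×10^-5 + 0.1605 + 0.2602 + 0.3832 = 0.8039 m·K/W
Q' = ΔT/ΣR = (71.7 °C − 24.9 °C)/0.8039 = 58.22 W/m
From the inner boundary to the HDPE/PTFE interface, ΣR_partial = 0.1605 m·K/W.
T_interface = T_in − Q'·ΣR_partial = 71.7 °C − (58.22)(0.1605) = 62.4 °C

T = 62.4 °C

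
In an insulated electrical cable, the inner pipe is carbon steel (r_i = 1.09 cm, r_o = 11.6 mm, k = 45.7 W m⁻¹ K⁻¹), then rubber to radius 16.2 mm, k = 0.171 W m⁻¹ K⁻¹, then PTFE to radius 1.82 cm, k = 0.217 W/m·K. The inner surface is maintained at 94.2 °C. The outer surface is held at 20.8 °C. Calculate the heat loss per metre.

Q' = 185 W/m

Treat each layer as a resistance in series:
  R'_carbon steel = ln(0.0116/0.0109)/(2πk) = 0.06224/(2π·45.7) = 2.168×10^-4 m·K/W
  R'_rubber = ln(0.0162/0.0116)/(2πk) = 0.3340/(2π·0.171) = 0.3109 m·K/W
  R'_PTFE = ln(0.0182/0.0162)/(2πk) = 0.1164/(2π·0.217) = 0.08538 m·K/W
ΣR = 2.168×10^-4 + 0.3109 + 0.08538 = 0.3965 m·K/W
Q' = ΔT/ΣR = (94.2 °C − 20.8 °C)/0.3965 = 185 W/m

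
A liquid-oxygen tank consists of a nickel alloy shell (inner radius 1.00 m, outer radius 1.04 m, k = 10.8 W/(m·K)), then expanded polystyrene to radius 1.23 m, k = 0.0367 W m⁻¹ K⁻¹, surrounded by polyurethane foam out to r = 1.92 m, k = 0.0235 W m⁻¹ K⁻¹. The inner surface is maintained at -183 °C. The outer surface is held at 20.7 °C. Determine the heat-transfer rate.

Series thermal resistances, inner to outer:
  R_nickel alloy = (1/1.00 − 1/1.04)/(4πk) = 0.03846/(4π·10.8) = 2.834×10^-4 K/W
  R_expanded polystyrene = (1/1.04 − 1/1.23)/(4πk) = 0.1485/(4π·0.0367) = 0.3221 K/W
  R_polyurethane foam = (1/1.23 − 1/1.92)/(4πk) = 0.2922/(4π·0.0235) = 0.9894 K/W
ΣR = 2.834×10^-4 + 0.3221 + 0.9894 = 1.312 K/W
Q = ΔT/ΣR = (-183 °C − 20.7 °C)/1.312 = -155 W
(Negative Q ⇒ heat flows inward; heat gain = 155 W.)

Q = 155 W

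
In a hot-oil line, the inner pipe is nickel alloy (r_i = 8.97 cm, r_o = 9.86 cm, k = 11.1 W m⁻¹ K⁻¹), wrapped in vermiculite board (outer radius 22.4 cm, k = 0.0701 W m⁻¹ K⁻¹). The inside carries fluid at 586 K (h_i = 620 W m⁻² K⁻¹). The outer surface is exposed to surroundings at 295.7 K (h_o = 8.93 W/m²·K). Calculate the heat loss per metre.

Treat each layer as a resistance in series:
  R'_conv,in = 1/(2πr h) = 1/(2π·0.0897·620) = 0.002862 m·K/W
  R'_nickel alloy = ln(0.0986/0.0897)/(2πk) = 0.09460/(2π·11.1) = 0.001356 m·K/W
  R'_vermiculite board = ln(0.224/0.0986)/(2πk) = 0.8206/(2π·0.0701) = 1.863 m·K/W
  R'_conv,out = 1/(2πr h) = 1/(2π·0.224·8.93) = 0.07956 m·K/W
ΣR = 0.002862 + 0.001356 + 1.863 + 0.07956 = 1.947 m·K/W
Q' = ΔT/ΣR = (586 K − 295.7 K)/1.947 = 149 W/m

Q' = 149 W/m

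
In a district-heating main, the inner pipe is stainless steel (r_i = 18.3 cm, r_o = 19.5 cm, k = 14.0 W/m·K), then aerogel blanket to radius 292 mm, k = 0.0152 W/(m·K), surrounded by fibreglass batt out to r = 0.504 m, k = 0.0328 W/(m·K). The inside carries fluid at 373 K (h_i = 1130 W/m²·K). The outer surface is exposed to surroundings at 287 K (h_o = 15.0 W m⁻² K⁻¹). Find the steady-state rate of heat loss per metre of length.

Treat each layer as a resistance in series:
  R'_conv,in = 1/(2πr h) = 1/(2π·0.183·1130) = 7.696×10^-4 m·K/W
  R'_stainless steel = ln(0.195/0.183)/(2πk) = 0.06351/(2π·14.0) = 7.220×10^-4 m·K/W
  R'_aerogel blanket = ln(0.292/0.195)/(2πk) = 0.4038/(2π·0.0152) = 4.228 m·K/W
  R'_fibreglass batt = ln(0.504/0.292)/(2πk) = 0.5458/(2π·0.0328) = 2.648 m·K/W
  R'_conv,out = 1/(2πr h) = 1/(2π·0.504·15.0) = 0.02105 m·K/W
ΣR = 7.696×10^-4 + 7.220×10^-4 + 4.228 + 2.648 + 0.02105 = 6.899 m·K/W
Q' = ΔT/ΣR = (373 K − 287 K)/6.899 = 12.5 W/m

Q' = 12.5 W/m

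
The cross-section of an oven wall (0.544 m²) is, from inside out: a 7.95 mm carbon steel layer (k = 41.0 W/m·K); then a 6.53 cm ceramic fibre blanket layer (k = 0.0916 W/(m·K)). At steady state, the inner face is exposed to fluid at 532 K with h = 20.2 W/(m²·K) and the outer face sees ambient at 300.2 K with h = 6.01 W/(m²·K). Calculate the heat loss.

Q = 136 W

Series thermal resistances, inner to outer:
  R_conv,in = 1/(hA) = 1/(20.2·0.544) = 0.09100 K/W
  R_carbon steel = L/(kA) = 0.00795/(41.0·0.544) = 3.564×10^-4 K/W
  R_ceramic fibre blanket = L/(kA) = 0.0653/(0.0916·0.544) = 1.310 K/W
  R_conv,out = 1/(hA) = 1/(6.01·0.544) = 0.3059 K/W
ΣR = 0.09100 + 3.564×10^-4 + 1.310 + 0.3059 = 1.707 K/W
Q = ΔT/ΣR = (532 K − 300.2 K)/1.707 = 136 W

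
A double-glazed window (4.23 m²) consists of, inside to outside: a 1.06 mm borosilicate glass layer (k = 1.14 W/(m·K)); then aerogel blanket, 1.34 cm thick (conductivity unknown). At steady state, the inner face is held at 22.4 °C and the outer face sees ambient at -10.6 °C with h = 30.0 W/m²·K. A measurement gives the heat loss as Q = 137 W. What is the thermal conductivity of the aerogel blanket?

k = 0.0136 W/m·K

ΣR = ΔT/Q = |22.4 − -10.6|/137 = 0.2409 K/W
Known resistances:
  R_borosilicate glass = L/(kA) = 0.00106/(1.14·4.23) = 2.198×10^-4 K/W
  R_conv,out = 1/(hA) = 1/(30.0·4.23) = 0.007880 K/W
R_aerogel blanket = ΣR − ΣR_known = 0.2409 − 0.008100 = 0.2328 K/W
L/(kA) = 0.2328 ⇒ k = 0.0134/(0.2328·4.23) = 0.0136 W/m·K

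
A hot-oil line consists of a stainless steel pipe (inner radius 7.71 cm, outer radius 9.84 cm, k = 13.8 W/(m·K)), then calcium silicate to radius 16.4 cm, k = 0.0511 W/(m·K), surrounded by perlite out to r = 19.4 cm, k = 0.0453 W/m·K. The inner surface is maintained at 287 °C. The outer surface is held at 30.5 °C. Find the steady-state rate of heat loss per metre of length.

Resistance network (inner→outer):
  R'_stainless steel = ln(0.0984/0.0771)/(2πk) = 0.2439/(2π·13.8) = 0.002813 m·K/W
  R'_calcium silicate = ln(0.164/0.0984)/(2πk) = 0.5108/(2π·0.0511) = 1.591 m·K/W
  R'_perlite = ln(0.194/0.164)/(2πk) = 0.1680/(2π·0.0453) = 0.5902 m·K/W
ΣR = 0.002813 + 1.591 + 0.5902 = 2.184 m·K/W
Q' = ΔT/ΣR = (287 °C − 30.5 °C)/2.184 = 117 W/m

Q' = 117 W/m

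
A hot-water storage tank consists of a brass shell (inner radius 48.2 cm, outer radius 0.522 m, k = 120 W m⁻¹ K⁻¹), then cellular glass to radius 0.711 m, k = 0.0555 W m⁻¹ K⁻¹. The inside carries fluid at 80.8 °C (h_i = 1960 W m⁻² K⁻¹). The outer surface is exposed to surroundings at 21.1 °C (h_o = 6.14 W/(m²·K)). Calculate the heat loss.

Treat each layer as a resistance in series:
  R_conv,in = 1/(4πr²h) = 1/(4π·0.482²·1960) = 1.748×10^-4 K/W
  R_brass = (1/0.482 − 1/0.522)/(4πk) = 0.1590/(4π·120) = 1.054×10^-4 K/W
  R_cellular glass = (1/0.522 − 1/0.711)/(4πk) = 0.5092/(4π·0.0555) = 0.7302 K/W
  R_conv,out = 1/(4πr²h) = 1/(4π·0.711²·6.14) = 0.02564 K/W
ΣR = 1.748×10^-4 + 1.054×10^-4 + 0.7302 + 0.02564 = 0.7561 K/W
Q = ΔT/ΣR = (80.8 °C − 21.1 °C)/0.7561 = 79.0 W

Q = 79.0 W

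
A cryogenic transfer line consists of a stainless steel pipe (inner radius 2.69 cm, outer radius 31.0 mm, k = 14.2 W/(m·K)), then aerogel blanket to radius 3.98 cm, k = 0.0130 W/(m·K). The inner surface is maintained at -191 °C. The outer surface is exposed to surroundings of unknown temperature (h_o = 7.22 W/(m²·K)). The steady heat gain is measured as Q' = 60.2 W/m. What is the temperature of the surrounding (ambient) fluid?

T_out = 26.6 °C

Series resistances:
  R'_stainless steel = ln(0.0310/0.0269)/(2πk) = 0.1419/(2π·14.2) = 0.001590 m·K/W
  R'_aerogel blanket = ln(0.0398/0.0310)/(2πk) = 0.2499/(2π·0.0130) = 3.059 m·K/W
  R'_conv,out = 1/(2πr h) = 1/(2π·0.0398·7.22) = 0.5539 m·K/W
ΣR = 3.615 m·K/W
ΔT = Q'·ΣR = 60.2 × 3.615 = 217.6 K
Heat flows inward, so T_out = T_in + ΔT = -191 + 217.6 = 26.6 °C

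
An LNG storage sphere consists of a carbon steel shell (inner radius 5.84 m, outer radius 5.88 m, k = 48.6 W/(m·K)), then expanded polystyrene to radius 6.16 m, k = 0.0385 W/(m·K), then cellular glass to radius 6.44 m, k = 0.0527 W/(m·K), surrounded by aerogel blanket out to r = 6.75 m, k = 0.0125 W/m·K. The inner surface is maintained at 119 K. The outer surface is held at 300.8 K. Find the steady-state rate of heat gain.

Series thermal resistances, inner to outer:
  R_carbon steel = (1/5.84 − 1/5.88)/(4πk) = 0.001165/(4π·48.6) = 1.907×10^-6 K/W
  R_expanded polystyrene = (1/5.88 − 1/6.16)/(4πk) = 0.007730/(4π·0.0385) = 0.01598 K/W
  R_cellular glass = (1/6.16 − 1/6.44)/(4πk) = 0.007058/(4π·0.0527) = 0.01066 K/W
  R_aerogel blanket = (1/6.44 − 1/6.75)/(4πk) = 0.007131/(4π·0.0125) = 0.04540 K/W
ΣR = 1.907×10^-6 + 0.01598 + 0.01066 + 0.04540 = 0.07204 K/W
Q = ΔT/ΣR = (119 K − 300.8 K)/0.07204 = -2520 W
(Negative Q ⇒ heat flows inward; heat gain = 2520 W.)

Q = 2520 W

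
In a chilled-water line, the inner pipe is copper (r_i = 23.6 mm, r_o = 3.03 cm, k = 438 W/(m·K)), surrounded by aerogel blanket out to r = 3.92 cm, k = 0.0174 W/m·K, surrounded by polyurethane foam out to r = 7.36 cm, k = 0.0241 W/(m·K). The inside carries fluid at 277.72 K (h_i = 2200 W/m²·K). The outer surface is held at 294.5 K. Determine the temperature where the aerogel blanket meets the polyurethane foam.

Treat each layer as a resistance in series:
  R'_conv,in = 1/(2πr h) = 1/(2π·0.0236·2200) = 0.003065 m·K/W
  R'_copper = ln(0.0303/0.0236)/(2πk) = 0.2499/(2π·438) = 9.081×10^-5 m·K/W
  R'_aerogel blanket = ln(0.0392/0.0303)/(2πk) = 0.2575/(2π·0.0174) = 2.356 m·K/W
  R'_polyurethane foam = ln(0.0736/0.0392)/(2πk) = 0.6300/(2π·0.0241) = 4.160 m·K/W
ΣR = 0.003065 + 9.081×10^-5 + 2.356 + 4.160 = 6.519 m·K/W
Q' = ΔT/ΣR = (277.72 K − 294.5 K)/6.519 = -2.574 W/m
From the inner boundary to the aerogel blanket/polyurethane foam interface, ΣR_partial = 2.359 m·K/W.
T_interface = T_in − Q'·ΣR_partial = 277.72 K − (-2.574)(2.359) = 283.8 K

T = 283.8 K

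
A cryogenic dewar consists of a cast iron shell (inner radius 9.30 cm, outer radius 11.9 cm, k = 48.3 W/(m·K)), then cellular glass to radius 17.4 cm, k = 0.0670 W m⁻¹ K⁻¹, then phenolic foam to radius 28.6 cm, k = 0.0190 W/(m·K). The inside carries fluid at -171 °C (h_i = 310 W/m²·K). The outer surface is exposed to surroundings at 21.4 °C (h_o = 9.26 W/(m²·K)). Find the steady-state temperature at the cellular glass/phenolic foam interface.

Series thermal resistances, inner to outer:
  R_conv,in = 1/(4πr²h) = 1/(4π·0.0930²·310) = 0.02968 K/W
  R_cast iron = (1/0.0930 − 1/0.119)/(4πk) = 2.349/(4π·48.3) = 0.003871 K/W
  R_cellular glass = (1/0.119 − 1/0.174)/(4πk) = 2.656/(4π·0.0670) = 3.155 K/W
  R_phenolic foam = (1/0.174 − 1/0.286)/(4πk) = 2.251/(4π·0.0190) = 9.426 K/W
  R_conv,out = 1/(4πr²h) = 1/(4π·0.286²·9.26) = 0.1051 K/W
ΣR = 0.02968 + 0.003871 + 3.155 + 9.426 + 0.1051 = 12.72 K/W
Q = ΔT/ΣR = (-171 °C − 21.4 °C)/12.72 = -15.13 W
From the inner boundary to the cellular glass/phenolic foam interface, ΣR_partial = 3.189 K/W.
T_interface = T_in − Q·ΣR_partial = -171 °C − (-15.13)(3.189) = -123 °C

T = -123 °C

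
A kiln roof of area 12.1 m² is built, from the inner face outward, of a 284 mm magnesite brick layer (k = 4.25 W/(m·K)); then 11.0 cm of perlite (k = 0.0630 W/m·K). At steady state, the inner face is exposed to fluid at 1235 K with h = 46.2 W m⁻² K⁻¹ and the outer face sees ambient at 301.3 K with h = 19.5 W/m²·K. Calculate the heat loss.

Q = 5.99 kW

Resistance network (inner→outer):
  R_conv,in = 1/(hA) = 1/(46.2·12.1) = 0.001789 K/W
  R_magnesite brick = L/(kA) = 0.284/(4.25·12.1) = 0.005523 K/W
  R_perlite = L/(kA) = 0.110/(0.0630·12.1) = 0.1443 K/W
  R_conv,out = 1/(hA) = 1/(19.5·12.1) = 0.004238 K/W
ΣR = 0.001789 + 0.005523 + 0.1443 + 0.004238 = 0.1559 K/W
Q = ΔT/ΣR = (1235 K − 301.3 K)/0.1559 = 5990 W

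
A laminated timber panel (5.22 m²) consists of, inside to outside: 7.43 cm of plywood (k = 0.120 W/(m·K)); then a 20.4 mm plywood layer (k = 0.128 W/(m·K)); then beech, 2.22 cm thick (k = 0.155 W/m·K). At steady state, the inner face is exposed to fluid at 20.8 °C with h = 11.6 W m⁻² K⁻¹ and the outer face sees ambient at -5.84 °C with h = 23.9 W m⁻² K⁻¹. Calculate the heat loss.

Q = 132 W

Resistance network (inner→outer):
  R_conv,in = 1/(hA) = 1/(11.6·5.22) = 0.01651 K/W
  R_plywood = L/(kA) = 0.0743/(0.120·5.22) = 0.1186 K/W
  R_plywood = L/(kA) = 0.0204/(0.128·5.22) = 0.03053 K/W
  R_beech = L/(kA) = 0.0222/(0.155·5.22) = 0.02744 K/W
  R_conv,out = 1/(hA) = 1/(23.9·5.22) = 0.008016 K/W
ΣR = 0.01651 + 0.1186 + 0.03053 + 0.02744 + 0.008016 = 0.2011 K/W
Q = ΔT/ΣR = (20.8 °C − -5.84 °C)/0.2011 = 132 W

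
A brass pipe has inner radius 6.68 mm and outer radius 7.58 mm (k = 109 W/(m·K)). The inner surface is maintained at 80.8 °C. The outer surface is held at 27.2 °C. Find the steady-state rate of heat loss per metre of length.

Q' = 2πk·ΔT/ln(r₂/r₁) = 2π × 109 × 53.6 / ln(0.00758/0.00668) = 2.90×10^5 W/m

Q' = 2.90×10^5 W/m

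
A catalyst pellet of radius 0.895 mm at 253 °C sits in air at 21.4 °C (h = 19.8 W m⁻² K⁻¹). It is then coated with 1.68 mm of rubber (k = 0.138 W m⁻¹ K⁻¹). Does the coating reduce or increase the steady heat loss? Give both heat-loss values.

increases: 0.0462 → 0.226 W

Critical radius for a sphere: r_cr = 2k/h = 0.0139 m = 1.39 cm.
Outer radius after coating: r₂ = 8.95×10^-4 + 0.00168 = 0.002575 m.
Since r₁ < r_cr and r₂ ≤ r_cr, the coating moves toward the maximum at r_cr — heat loss rises.
Bare: R = 1/(4πr₁²h) = 5017 K/W; Q = 231.6/5017 = 0.0462 W.
Coated: R = R_cond + R_conv = 1026 K/W; Q = 231.6/1026 = 0.226 W.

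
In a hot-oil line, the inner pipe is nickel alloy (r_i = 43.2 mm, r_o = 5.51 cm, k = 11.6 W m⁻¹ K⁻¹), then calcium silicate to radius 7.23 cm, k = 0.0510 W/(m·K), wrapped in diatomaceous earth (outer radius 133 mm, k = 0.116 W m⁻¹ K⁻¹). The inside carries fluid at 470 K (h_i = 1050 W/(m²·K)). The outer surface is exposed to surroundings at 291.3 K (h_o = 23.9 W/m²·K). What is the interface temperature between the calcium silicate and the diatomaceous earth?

T = 382 K

Series thermal resistances, inner to outer:
  R'_conv,in = 1/(2πr h) = 1/(2π·0.0432·1050) = 0.003509 m·K/W
  R'_nickel alloy = ln(0.0551/0.0432)/(2πk) = 0.2433/(2π·11.6) = 0.003338 m·K/W
  R'_calcium silicate = ln(0.0723/0.0551)/(2πk) = 0.2717/(2π·0.0510) = 0.8478 m·K/W
  R'_diatomaceous earth = ln(0.133/0.0723)/(2πk) = 0.6095/(2π·0.116) = 0.8363 m·K/W
  R'_conv,out = 1/(2πr h) = 1/(2π·0.133·23.9) = 0.05007 m·K/W
ΣR = 0.003509 + 0.003338 + 0.8478 + 0.8363 + 0.05007 = 1.741 m·K/W
Q' = ΔT/ΣR = (470 K − 291.3 K)/1.741 = 102.6 W/m
From the inner boundary to the calcium silicate/diatomaceous earth interface, ΣR_partial = 0.8546 m·K/W.
T_interface = T_in − Q'·ΣR_partial = 470 K − (102.6)(0.8546) = 382 K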